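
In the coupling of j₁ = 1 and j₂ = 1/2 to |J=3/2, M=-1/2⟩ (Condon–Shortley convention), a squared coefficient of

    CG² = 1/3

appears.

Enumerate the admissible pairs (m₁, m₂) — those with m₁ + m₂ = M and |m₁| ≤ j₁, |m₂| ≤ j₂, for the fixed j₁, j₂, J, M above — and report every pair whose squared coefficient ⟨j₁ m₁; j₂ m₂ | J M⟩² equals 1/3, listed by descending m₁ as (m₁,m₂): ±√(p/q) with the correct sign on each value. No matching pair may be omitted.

Admissible pairs with m₁+m₂ = M = -1/2: (-1,1/2), (0,-1/2)
  (m₁,m₂)=(0,-1/2): CG² = 2/3, CG = +√(2/3)
  (m₁,m₂)=(-1,1/2): CG² = 1/3, CG = +√(1/3)   ← matches the target
Pairs with CG² = 1/3: (-1,1/2): +√(1/3)

(-1,1/2): +√(1/3)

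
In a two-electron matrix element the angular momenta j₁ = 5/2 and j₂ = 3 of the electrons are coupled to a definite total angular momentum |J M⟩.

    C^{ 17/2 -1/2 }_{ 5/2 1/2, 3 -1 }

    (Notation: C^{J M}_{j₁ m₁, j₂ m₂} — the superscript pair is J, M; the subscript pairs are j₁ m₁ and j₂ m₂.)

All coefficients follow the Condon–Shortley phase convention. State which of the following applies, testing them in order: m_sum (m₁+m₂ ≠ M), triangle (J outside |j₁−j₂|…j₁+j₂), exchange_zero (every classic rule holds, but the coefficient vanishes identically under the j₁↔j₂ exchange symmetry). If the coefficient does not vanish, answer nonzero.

m-sum: m₁+m₂ = 1/2+(-1) = -1/2, M = -1/2  ✓
triangle: need |j₁−j₂| ≤ J ≤ j₁+j₂, i.e. J ∈ [1/2, 11/2]; J = 17/2 is outside ✗ ⇒ coefficient is 0

triangle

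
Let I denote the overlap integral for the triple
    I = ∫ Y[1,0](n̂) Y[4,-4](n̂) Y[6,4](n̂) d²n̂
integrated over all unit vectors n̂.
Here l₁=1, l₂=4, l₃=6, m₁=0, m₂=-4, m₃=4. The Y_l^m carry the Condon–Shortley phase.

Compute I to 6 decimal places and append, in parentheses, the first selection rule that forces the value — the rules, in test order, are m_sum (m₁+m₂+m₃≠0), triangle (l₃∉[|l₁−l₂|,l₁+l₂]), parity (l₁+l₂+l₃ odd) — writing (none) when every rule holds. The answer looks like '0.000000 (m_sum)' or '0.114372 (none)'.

triangle: need 3≤l₃≤5, have 6; I=0

0.000000 (triangle)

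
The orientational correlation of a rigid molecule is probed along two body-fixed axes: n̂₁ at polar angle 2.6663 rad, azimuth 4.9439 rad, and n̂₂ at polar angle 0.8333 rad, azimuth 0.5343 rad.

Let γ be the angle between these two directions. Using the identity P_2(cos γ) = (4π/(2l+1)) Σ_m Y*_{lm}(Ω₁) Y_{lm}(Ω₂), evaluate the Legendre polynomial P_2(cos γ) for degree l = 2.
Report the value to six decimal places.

0.232684

Summing Y*_{l m}(θ₁,φ₁)·Y_{l m}(θ₂,φ₂) over m ∈ [−2, 2]; prefactor 4π/(2·2+1) = 2.513274:
  [-2]  conj(Y_{2,-2})(Ω₁) = -0.07237 - 0.03613j ; Y_{2,-2}(Ω₂) = 0.10186 - 0.18548j ; Δ = -0.01407 + 0.00974j
  [-1]  conj(Y_{2,-1})(Ω₁) = -0.07212 + 0.30595j ; Y_{2,-1}(Ω₂) = 0.33091 - 0.19580j ; Δ = 0.03604 + 0.11536j
  [+0]  conj(Y_{2,0})(Ω₁) = 0.43266 + 0.00000j ; Y_{2,0}(Ω₂) = 0.11244 + 0.00000j ; Δ = 0.04865 + 0.00000j
  [+1]  conj(Y_{2,1})(Ω₁) = 0.07212 + 0.30595j ; Y_{2,1}(Ω₂) = -0.33091 - 0.19580j ; Δ = 0.03604 - 0.11536j
  [+2]  conj(Y_{2,2})(Ω₁) = -0.07237 + 0.03613j ; Y_{2,2}(Ω₂) = 0.10186 + 0.18548j ; Δ = -0.01407 - 0.00974j
Total Σ_m = 0.09258 - 0.00000j. Multiply by 2.513274: 0.23268 - 0.00000j. P_2(cos γ) = 0.232684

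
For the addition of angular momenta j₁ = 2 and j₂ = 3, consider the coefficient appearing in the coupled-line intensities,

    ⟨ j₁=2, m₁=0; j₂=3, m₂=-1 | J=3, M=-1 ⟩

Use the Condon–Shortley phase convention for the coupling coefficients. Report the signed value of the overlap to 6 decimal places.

triangle: 2!×2!×4!/9! = 96/362880
(j±m)!: 2!×2!×2!×4!×2!×4! = 9216
prefactor² = (2J+1)×Δ×N² = 256/15
  k=0: +1/(0!×2!×2!×2!×0!×2!) = 1/16
  k=1: −1/(1!×1!×1!×1!×1!×3!) = -1/6
  k=2: +1/(2!×0!×0!×0!×2!×4!) = 1/96
Σ = -3/32  ⇒  CG² = 256/15×(-3/32)² = 3/20
CG = −√(3/20) = -0.387298

−√(3/20) ≈ -0.387298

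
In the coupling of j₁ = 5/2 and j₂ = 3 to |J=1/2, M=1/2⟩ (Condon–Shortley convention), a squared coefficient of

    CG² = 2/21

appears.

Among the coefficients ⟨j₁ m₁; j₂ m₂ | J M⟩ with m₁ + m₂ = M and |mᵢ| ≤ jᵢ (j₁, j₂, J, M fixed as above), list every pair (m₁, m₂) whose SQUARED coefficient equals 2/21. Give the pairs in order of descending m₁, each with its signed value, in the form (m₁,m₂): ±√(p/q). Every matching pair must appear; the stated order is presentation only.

(3/2,-1): −√(2/21)

Admissible pairs with m₁+m₂ = M = 1/2: (-5/2,3), (-3/2,2), (-1/2,1), (1/2,0), (3/2,-1), (5/2,-2)
  (m₁,m₂)=(5/2,-2): CG² = 1/21, CG = +√(1/21)
  (m₁,m₂)=(3/2,-1): CG² = 2/21, CG = −√(2/21)   ← matches the target
  (m₁,m₂)=(1/2,0): CG² = 1/7, CG = +√(1/7)
  (m₁,m₂)=(-1/2,1): CG² = 4/21, CG = −√(4/21)
  (m₁,m₂)=(-3/2,2): CG² = 5/21, CG = +√(5/21)
  (m₁,m₂)=(-5/2,3): CG² = 2/7, CG = −√(2/7)
Pairs with CG² = 2/21: (3/2,-1): −√(2/21)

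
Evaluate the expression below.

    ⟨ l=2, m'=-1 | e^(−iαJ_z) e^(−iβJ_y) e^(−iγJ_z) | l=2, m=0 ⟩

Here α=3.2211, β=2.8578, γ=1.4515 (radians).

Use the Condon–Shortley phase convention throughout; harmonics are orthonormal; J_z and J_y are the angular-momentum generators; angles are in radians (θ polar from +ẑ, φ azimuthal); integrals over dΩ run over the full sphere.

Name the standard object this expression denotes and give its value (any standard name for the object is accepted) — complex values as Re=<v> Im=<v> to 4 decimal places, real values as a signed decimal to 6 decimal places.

Wigner D-matrix element, Re=0.3282 Im=0.0261

This is a Wigner D-matrix element — the rotation-matrix element ⟨l m'| R(α,β,γ) |l m⟩ in the angular-momentum basis.
Split into d^2_{-1,0}(β=2.8578) × two z-phases.
Half-angle: c=0.141421, s=0.989950. N=√(1·6·2·2)=4.898979
Admissible k: 1..2 (factorial args all ≥0)
  k=1: (−1)^0·4.8990/(2)·0.1414^3·0.9899^1 = +0.006858
  k=2: (−1)^1·4.8990/(2)·0.1414^1·0.9899^3 = -0.336068
d^2_{-1,0}(2.8578) = +0.006858 -0.336068 = -0.329210
Phases: e^{-i·(-1)·3.2211}=-0.996841-0.079424i, e^{-i·(0)·1.4515}=+1.000000+0.000000i ⇒ D=+0.328170+0.026147i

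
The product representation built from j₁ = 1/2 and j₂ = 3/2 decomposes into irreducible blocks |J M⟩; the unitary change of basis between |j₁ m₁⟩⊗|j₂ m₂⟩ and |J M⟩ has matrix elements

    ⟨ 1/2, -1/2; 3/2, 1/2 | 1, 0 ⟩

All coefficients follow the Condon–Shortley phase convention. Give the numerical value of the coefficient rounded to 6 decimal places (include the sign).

−√(1/2) ≈ -0.707107

j₁+j₂−J=1  J+j₁−j₂=0  J−j₁+j₂=2  j₁+j₂+J+1=4
(j₁±m₁, j₂±m₂, J±M) = (0,1,2,1,1,1)
P² = 1/2
sum k=1..1:
  [1] −1/1 = -1
S = -1
C² = P²·S² = 1/2 ; C = -0.707107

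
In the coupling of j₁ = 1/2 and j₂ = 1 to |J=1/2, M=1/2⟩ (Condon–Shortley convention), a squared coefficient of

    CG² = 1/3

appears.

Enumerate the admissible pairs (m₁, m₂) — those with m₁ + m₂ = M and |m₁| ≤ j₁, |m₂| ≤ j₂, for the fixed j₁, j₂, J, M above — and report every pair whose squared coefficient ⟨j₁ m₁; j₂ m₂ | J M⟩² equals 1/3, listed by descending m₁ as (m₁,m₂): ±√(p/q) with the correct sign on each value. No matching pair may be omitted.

(1/2,0): +√(1/3)

Admissible pairs with m₁+m₂ = M = 1/2: (-1/2,1), (1/2,0)
  (m₁,m₂)=(1/2,0): CG² = 1/3, CG = +√(1/3)   ← matches the target
  (m₁,m₂)=(-1/2,1): CG² = 2/3, CG = −√(2/3)
Pairs with CG² = 1/3: (1/2,0): +√(1/3)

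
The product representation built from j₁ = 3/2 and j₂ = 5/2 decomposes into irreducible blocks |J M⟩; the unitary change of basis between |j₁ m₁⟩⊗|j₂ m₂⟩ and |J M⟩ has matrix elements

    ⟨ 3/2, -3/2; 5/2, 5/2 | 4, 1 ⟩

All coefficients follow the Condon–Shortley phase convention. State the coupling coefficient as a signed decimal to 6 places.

j₁+j₂−J=0  J+j₁−j₂=3  J−j₁+j₂=5  j₁+j₂+J+1=9
(j₁±m₁, j₂±m₂, J±M) = (0,3,5,0,5,3)
P² = 64800/7
sum k=0..0:
  [0] +1/720 = 1/720
S = 1/720
C² = P²·S² = 1/56 ; C = +0.133631

+√(1/56) = +0.133631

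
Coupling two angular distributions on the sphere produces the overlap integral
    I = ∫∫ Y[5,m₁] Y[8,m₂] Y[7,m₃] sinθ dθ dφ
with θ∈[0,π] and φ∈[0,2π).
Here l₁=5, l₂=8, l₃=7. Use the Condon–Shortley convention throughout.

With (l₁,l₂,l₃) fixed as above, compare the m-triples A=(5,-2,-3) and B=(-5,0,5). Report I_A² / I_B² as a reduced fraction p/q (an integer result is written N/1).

l's match ⇒ only the (l;m) 3-j factors differ between A and B.
A: triangle coeff Δ(5,8,7) = 1/814773960; Σ_t [0,0]: t=0:+1/298598400 = 1/298598400; (3j)²=525/46189 [(5 8 7; 5 -2 -3)], sign=+1
B: triangle coeff Δ(5,8,7) = 1/814773960; Σ_t [6,6]: t=6:+1/1393459200 = 1/1393459200; (3j)²=15/4199 [(5 8 7; -5 0 5)], sign=+1
I_A²/I_B² = (525/46189)/(15/4199) = 35/11

35/11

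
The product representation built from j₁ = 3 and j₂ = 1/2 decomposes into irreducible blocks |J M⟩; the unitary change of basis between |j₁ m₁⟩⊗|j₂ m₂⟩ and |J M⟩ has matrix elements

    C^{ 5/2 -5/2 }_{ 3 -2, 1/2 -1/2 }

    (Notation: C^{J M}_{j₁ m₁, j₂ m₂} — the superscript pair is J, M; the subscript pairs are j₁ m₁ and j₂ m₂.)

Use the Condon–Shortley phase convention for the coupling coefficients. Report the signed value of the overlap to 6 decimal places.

j₁+j₂−J=1  J+j₁−j₂=5  J−j₁+j₂=0  j₁+j₂+J+1=7
(j₁±m₁, j₂±m₂, J±M) = (1,5,0,1,0,5)
P² = 14400/7
sum k=0..0:
  [0] +1/120 = 1/120
S = 1/120
C² = P²·S² = 1/7 ; C = +0.377964

+√(1/7) = +0.377964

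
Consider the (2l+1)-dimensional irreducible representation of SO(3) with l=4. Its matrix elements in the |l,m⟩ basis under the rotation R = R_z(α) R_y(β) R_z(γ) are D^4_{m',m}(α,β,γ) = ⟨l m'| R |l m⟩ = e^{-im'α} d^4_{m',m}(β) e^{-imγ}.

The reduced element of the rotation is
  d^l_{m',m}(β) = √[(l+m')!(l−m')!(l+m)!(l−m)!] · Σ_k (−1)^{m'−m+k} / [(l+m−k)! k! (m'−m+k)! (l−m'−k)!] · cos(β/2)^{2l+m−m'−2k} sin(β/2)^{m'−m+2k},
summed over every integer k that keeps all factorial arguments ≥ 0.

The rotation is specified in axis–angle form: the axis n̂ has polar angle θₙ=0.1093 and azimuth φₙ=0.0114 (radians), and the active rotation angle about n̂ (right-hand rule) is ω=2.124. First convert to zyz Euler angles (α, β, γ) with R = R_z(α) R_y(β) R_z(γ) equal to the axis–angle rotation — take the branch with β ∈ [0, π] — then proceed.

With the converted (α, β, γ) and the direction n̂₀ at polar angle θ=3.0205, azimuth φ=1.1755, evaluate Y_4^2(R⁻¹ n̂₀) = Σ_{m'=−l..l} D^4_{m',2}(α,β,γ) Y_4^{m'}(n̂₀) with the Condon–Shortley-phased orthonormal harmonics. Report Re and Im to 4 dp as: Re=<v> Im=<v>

Axis–angle → zyz. n̂ = (sinθₙcosφₙ, sinθₙsinφₙ, cosθₙ) = (+0.109075, +0.001244, +0.994033), ω = 2.1240.
R = I cosω + sinω [n̂]ₓ + (1−cosω) n̂n̂ᵀ gives
  R = [-0.507267, -0.845561, +0.166451; +0.845975, -0.525413, -0.090921; +0.164334, +0.094692, +0.981849]
β = atan2(√(R₁₃²+R₂₃²), R₃₃) = 0.190820; α = atan2(R₂₃, R₁₃) mod 2π = 5.783239; γ = atan2(R₃₂, −R₃₁) mod 2π = 2.618846
Need the full column D^4_{m',2} for m'=−4..4 at α=5.7832, β=0.1908, γ=2.6188.
cos(β/2)=0.995452, sin(β/2)=0.095265
d^4_{-4,2}: single k=6 term ⇒ +0.000004;  D = +0.000002-0.000003i
d^4_{-3,2}: k∈[5..6] ⇒ +0.000087 -0.000000 = +0.000087;  D = +0.000078-0.000038i
d^4_{-2,2}: k∈[4..6] ⇒ +0.001213 -0.000009 +0.000000 = +0.001204;  D = +0.001203+0.000055i
d^4_{-1,2}: k∈[3..5] ⇒ +0.011951 -0.000164 +0.000000 = +0.011788;  D = +0.010076+0.006116i
d^4_{0,2}: k∈[2..4] ⇒ +0.083774 -0.002046 +0.000007 = +0.081735;  D = +0.040988+0.070715i
d^4_{1,2}: k∈[1..3] ⇒ +0.391483 -0.017927 +0.000109 = +0.373665;  D = +0.009474+0.373545i
d^4_{2,2}: k∈[0..2] ⇒ +0.964189 -0.105967 +0.001213 = +0.859435;  D = -0.392739+0.764451i
d^4_{3,2}: k∈[0..1] ⇒ -0.345255 +0.009486 = -0.335769;  D = +0.277829-0.188552i
d^4_{4,2}: single k=0 term ⇒ +0.046727;  D = -0.046511+0.004493i
Y_4^{m'}(θ=3.0205,φ=1.1755) and Σ D·Y over m':
  (+0.0000-0.0000i)·(-0.0000+0.0001i)  (+0.0001-0.0000i)·(+0.0020-0.0008i)  (+0.0012+0.0001i)·(-0.0203-0.0205i)  (+0.0101+0.0061i)·(-0.0851+0.2041i)  (+0.0410+0.0707i)·(+0.7853+0.0000i)  (+0.0095+0.3735i)·(+0.0851+0.2041i)  (-0.3927+0.7645i)·(-0.0203+0.0205i)  (+0.2778-0.1886i)·(-0.0020-0.0008i)  (-0.0465+0.0045i)·(-0.0000-0.0001i)
Y_4^2(R⁻¹ n̂) = -0.053770+0.067426i

Re=-0.0538 Im=0.0674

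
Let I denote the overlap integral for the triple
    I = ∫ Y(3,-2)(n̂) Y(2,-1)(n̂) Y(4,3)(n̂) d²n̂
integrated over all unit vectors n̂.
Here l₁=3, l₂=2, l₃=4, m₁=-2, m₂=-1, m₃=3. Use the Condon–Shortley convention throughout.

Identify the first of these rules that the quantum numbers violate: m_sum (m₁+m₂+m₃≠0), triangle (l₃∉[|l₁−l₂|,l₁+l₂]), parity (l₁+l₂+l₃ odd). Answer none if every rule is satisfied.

azimuthal sum: -2 − 1 + 3 = 0  ✓
1 ≤ 4 ≤ 5 (triangle on l)  ✓
L = 3 + 2 + 4 = 9 (odd)  ✗

parity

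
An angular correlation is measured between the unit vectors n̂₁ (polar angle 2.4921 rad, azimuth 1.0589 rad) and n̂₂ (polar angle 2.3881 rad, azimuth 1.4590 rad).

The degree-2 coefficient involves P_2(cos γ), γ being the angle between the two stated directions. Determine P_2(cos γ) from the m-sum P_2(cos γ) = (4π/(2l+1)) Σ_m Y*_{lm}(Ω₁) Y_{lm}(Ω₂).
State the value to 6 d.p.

0.887926

Addition theorem: P_2(cos γ) = (4π/5) Σ_m Y*_{lm}(Ω₁) Y_{lm}(Ω₂), m = −2…2:
  m=-2: Y*=-0.073486+0.120669i  Y=-0.176320-0.040094i  product +0.017795-0.018330i
  m=-1: Y*=-0.182263-0.324397i  Y=-0.043006+0.383082i  product +0.132109-0.055870i
  m=+0: Y*=+0.284709-0.000000i  Y=+0.187863+0.000000i  product +0.053486+0.000000i
  m=+1: Y*=+0.182263-0.324397i  Y=+0.043006+0.383082i  product +0.132109+0.055870i
  m=+2: Y*=-0.073486-0.120669i  Y=-0.176320+0.040094i  product +0.017795+0.018330i
Accumulated sum +0.353295+0.000000i; after 4π/(2l+1) scaling, +0.887926+0.000000i ⇒ P_2 = 0.887926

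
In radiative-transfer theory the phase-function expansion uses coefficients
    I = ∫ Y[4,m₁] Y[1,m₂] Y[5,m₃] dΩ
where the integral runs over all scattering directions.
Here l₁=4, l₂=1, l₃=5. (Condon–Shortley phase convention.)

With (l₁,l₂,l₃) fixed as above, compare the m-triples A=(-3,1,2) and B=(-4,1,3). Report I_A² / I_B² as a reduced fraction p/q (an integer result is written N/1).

3/1

Same 4,1,5: normalisation and zero-m 3j drop out of the ratio.
A: Δ: 0! 8! 2! / 11! → 1/495; sum: t=0:+1/10080 = 1/10080; 3j²(4 1 5; -3 1 2) = Δ·Π!·Σ² = 1/165  (sign -1)
B: Δ: 0! 8! 2! / 11! → 1/495; sum: t=0:+1/80640 = 1/80640; 3j²(4 1 5; -4 1 3) = Δ·Π!·Σ² = 1/495  (sign +1)
I_A²/I_B² = (1/165)/(1/495) = 3/1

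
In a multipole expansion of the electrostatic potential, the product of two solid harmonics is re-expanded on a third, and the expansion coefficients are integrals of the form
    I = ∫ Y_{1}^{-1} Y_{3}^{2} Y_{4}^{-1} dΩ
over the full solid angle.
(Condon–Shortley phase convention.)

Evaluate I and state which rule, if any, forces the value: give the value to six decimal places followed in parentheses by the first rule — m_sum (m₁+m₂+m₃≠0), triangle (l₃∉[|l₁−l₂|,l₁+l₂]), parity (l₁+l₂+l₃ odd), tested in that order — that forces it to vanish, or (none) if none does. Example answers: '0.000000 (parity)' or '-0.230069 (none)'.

Checks pass: Σm=0; 8 even; l₃=4∈[2,4].
(2·1+1)(2·3+1)(2·4+1) = 189
Δ: 0! 2! 6! / 9! → 1/252
sum: t=0:+1/36 = 1/36
3j²(1 3 4; 0 0 0) = Δ·Π!·Σ² = 4/63  (sign +1)
sum: t=0:+1/240 = 1/240
3j²(1 3 4; -1 2 -1) = Δ·Π!·Σ² = 1/84  (sign -1)
combine: 4πI² = 189·4/63·1/84 = 1/7
take √, sign -1: I = -0.10662181
No selection rule forces the value: the integral is nonzero (none).

-0.106622 (none)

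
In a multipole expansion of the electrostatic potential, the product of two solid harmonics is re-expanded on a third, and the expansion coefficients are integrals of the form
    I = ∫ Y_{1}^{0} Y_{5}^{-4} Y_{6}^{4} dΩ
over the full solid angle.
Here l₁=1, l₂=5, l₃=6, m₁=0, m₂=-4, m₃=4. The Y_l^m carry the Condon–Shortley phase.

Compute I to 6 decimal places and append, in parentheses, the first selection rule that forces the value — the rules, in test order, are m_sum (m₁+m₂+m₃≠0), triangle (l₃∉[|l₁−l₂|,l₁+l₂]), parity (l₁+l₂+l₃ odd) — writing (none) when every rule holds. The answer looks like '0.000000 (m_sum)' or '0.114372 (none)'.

Checks pass: Σm=0; 12 even; l₃=6∈[4,6].
(2·1+1)(2·5+1)(2·6+1) = 429
Δ: 0! 2! 10! / 13! → 1/858
sum: t=0:+1/14400 = 1/14400
3j²(1 5 6; 0 0 0) = Δ·Π!·Σ² = 6/143  (sign +1)
sum: t=0:+1/362880 = 1/362880
3j²(1 5 6; 0 -4 4) = Δ·Π!·Σ² = 10/429  (sign +1)
combine: 4πI² = 429·6/143·10/429 = 60/143
take √, sign +1: I = 0.18272698
No selection rule forces the value: the integral is nonzero (none).

0.182727 (none)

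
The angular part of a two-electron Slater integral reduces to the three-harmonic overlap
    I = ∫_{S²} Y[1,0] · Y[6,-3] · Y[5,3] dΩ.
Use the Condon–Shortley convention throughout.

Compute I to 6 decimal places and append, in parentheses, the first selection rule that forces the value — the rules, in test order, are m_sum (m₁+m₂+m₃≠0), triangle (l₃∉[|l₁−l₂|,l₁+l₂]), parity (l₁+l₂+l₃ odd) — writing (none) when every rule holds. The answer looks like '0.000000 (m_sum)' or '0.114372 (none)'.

Rules hold: Σm=0, L=12 even, 5≤5≤7.
N = 3·13·11 = 429
Δ = 2!·0!·10!/13! = 1/858
Racah Σ t=1..1: t=1:−1/14400 = -1/14400
⇒ 3j(1 6 5; 0 0 0)² = 6/143, sgn +1
Racah Σ t=1..1: t=1:−1/80640 = -1/80640
⇒ 3j(1 6 5; 0 -3 3)² = 9/286, sgn -1
4πI² = N·(3j₀)²·(3jₘ)² = 81/143
I = -1·√(0.566434/4π) = -0.21230956
No selection rule forces the value: the integral is nonzero (none).

-0.212310 (none)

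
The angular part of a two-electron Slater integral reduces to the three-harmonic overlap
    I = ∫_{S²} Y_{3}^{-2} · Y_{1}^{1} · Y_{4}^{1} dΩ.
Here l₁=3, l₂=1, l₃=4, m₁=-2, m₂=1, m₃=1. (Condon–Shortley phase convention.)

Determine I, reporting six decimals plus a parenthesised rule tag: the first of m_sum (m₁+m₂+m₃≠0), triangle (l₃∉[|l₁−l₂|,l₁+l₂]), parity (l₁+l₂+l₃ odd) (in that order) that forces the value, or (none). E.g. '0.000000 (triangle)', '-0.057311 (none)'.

Checks pass: Σm=0; 8 even; l₃=4∈[2,4].
(2·3+1)(2·1+1)(2·4+1) = 189
Δ: 0! 6! 2! / 9! → 1/252
sum: t=0:+1/36 = 1/36
3j²(3 1 4; 0 0 0) = Δ·Π!·Σ² = 4/63  (sign +1)
sum: t=0:+1/240 = 1/240
3j²(3 1 4; -2 1 1) = Δ·Π!·Σ² = 1/84  (sign -1)
combine: 4πI² = 189·4/63·1/84 = 1/7
take √, sign -1: I = -0.10662181
No selection rule forces the value: the integral is nonzero (none).

-0.106622 (none)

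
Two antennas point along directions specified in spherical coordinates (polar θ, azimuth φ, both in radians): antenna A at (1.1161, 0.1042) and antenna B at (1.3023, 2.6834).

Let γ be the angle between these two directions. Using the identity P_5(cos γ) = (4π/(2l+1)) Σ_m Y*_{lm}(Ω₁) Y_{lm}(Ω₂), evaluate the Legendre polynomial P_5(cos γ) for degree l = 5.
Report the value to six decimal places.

Term-by-term m-sum for l=5 (normalisation 4π/11 = 1.142397):
  m=-5: Y*=+0.235590+0.135203i  Y=+0.255055-0.290706i  product +0.099393-0.034003i
  m=-4: Y*=+0.383966+0.169997i  Y=-0.087146+0.325004i  product -0.088711+0.109976i
  m=-3: Y*=+0.175672+0.056777i  Y=+0.022164+0.111501i  product -0.002437+0.020846i
  m=-2: Y*=-0.247644-0.052369i  Y=-0.200694-0.261596i  product +0.036001+0.075293i
  m=-1: Y*=-0.263029-0.027507i  Y=-0.032891-0.016222i  product +0.008205+0.005172i
  m=+0: Y*=+0.197329-0.000000i  Y=+0.322217+0.000000i  product +0.063583+0.000000i
  m=+1: Y*=+0.263029-0.027507i  Y=+0.032891-0.016222i  product +0.008205-0.005172i
  m=+2: Y*=-0.247644+0.052369i  Y=-0.200694+0.261596i  product +0.036001-0.075293i
  m=+3: Y*=-0.175672+0.056777i  Y=-0.022164+0.111501i  product -0.002437-0.020846i
  m=+4: Y*=+0.383966-0.169997i  Y=-0.087146-0.325004i  product -0.088711-0.109976i
  m=+5: Y*=-0.235590+0.135203i  Y=-0.255055-0.290706i  product +0.099393+0.034003i
Total Σ_m = +0.168485+0.000000i. Multiply by 1.142397: +0.192477+0.000000i. P_5(cos γ) = 0.192477

0.192477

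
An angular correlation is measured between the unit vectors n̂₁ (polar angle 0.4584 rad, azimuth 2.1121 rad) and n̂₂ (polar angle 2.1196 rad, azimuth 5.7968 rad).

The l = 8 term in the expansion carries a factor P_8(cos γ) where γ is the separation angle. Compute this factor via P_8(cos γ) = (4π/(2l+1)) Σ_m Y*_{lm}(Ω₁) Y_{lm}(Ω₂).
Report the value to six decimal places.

0.027662

Term-by-term m-sum for l=8 (normalisation 4π/17 = 0.739198):
  [-8]  conj(Y_{8,-8})(Ω₁) = (-0.000282, -0.000703) ; Y_{8,-8}(Ω₂) = (-0.105901, -0.098556) ; Δ = (-0.000039, 0.000102)
  [-7]  conj(Y_{8,-7})(Ω₁) = (-0.003706, 0.004900) ; Y_{8,-7}(Ω₂) = (0.341656, 0.092024) ; Δ = (-0.001717, 0.001333)
  [-6]  conj(Y_{8,-6})(Ω₁) = (0.031091, 0.003315) ; Y_{8,-6}(Ω₂) = (-0.436255, 0.099059) ; Δ = (-0.013892, 0.001634)
  [-5]  conj(Y_{8,-5})(Ω₁) = (-0.047262, -0.101688) ; Y_{8,-5}(Ω₂) = (0.157375, -0.135177) ; Δ = (-0.021184, -0.009614)
  [-4]  conj(Y_{8,-4})(Ω₁) = (-0.160744, 0.237797) ; Y_{8,-4}(Ω₂) = (0.082774, -0.210442) ; Δ = (0.036737, 0.053511)
  [-3]  conj(Y_{8,-3})(Ω₁) = (0.495655, 0.026351) ; Y_{8,-3}(Ω₂) = (0.037427, 0.333852) ; Δ = (0.009753, 0.166461)
  [-2]  conj(Y_{8,-2})(Ω₁) = (-0.220074, -0.414401) ; Y_{8,-2}(Ω₂) = (0.035978, 0.052812) ; Δ = (0.013968, -0.026532)
  [-1]  conj(Y_{8,-1})(Ω₁) = (0.014099, -0.023451) ; Y_{8,-1}(Ω₂) = (-0.304887, -0.161210) ; Δ = (-0.008079, 0.004877)
  [+0]  conj(Y_{8,0})(Ω₁) = (-0.475720, -0.000000) ; Y_{8,0}(Ω₂) = (-0.013303, 0.000000) ; Δ = (0.006328, 0.000000)
  [+1]  conj(Y_{8,1})(Ω₁) = (-0.014099, -0.023451) ; Y_{8,1}(Ω₂) = (0.304887, -0.161210) ; Δ = (-0.008079, -0.004877)
  [+2]  conj(Y_{8,2})(Ω₁) = (-0.220074, 0.414401) ; Y_{8,2}(Ω₂) = (0.035978, -0.052812) ; Δ = (0.013968, 0.026532)
  [+3]  conj(Y_{8,3})(Ω₁) = (-0.495655, 0.026351) ; Y_{8,3}(Ω₂) = (-0.037427, 0.333852) ; Δ = (0.009753, -0.166461)
  [+4]  conj(Y_{8,4})(Ω₁) = (-0.160744, -0.237797) ; Y_{8,4}(Ω₂) = (0.082774, 0.210442) ; Δ = (0.036737, -0.053511)
  [+5]  conj(Y_{8,5})(Ω₁) = (0.047262, -0.101688) ; Y_{8,5}(Ω₂) = (-0.157375, -0.135177) ; Δ = (-0.021184, 0.009614)
  [+6]  conj(Y_{8,6})(Ω₁) = (0.031091, -0.003315) ; Y_{8,6}(Ω₂) = (-0.436255, -0.099059) ; Δ = (-0.013892, -0.001634)
  [+7]  conj(Y_{8,7})(Ω₁) = (0.003706, 0.004900) ; Y_{8,7}(Ω₂) = (-0.341656, 0.092024) ; Δ = (-0.001717, -0.001333)
  [+8]  conj(Y_{8,8})(Ω₁) = (-0.000282, 0.000703) ; Y_{8,8}(Ω₂) = (-0.105901, 0.098556) ; Δ = (-0.000039, -0.000102)
Accumulated sum (0.037421, -0.000000); after 4π/(2l+1) scaling, (0.027662, -0.000000) ⇒ P_8 = 0.027662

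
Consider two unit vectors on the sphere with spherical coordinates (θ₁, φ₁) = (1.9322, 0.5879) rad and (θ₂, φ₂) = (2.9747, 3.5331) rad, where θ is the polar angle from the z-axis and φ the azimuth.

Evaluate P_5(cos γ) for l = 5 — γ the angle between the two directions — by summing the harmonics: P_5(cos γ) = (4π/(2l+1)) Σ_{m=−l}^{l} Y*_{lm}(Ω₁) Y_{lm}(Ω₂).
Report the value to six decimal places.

0.304147

Expand P_5 via completeness: Σ_{m} conj(Y_{5,m}) at Ω₁ times Y_{5,m} at Ω₂ —
  term(m=-5) = -0.00001 - 0.00002j   from Y*(Ω₁)=-0.32561 + 0.06671j, Y(Ω₂)=0.00002 + 0.00005j
  term(m=-4) = 0.00031 + 0.00031j   from Y*(Ω₁)=0.27965 - 0.28223j, Y(Ω₂)=-0.00001 + 0.00110j
  term(m=-3) = -0.00036 - 0.00024j   from Y*(Ω₁)=-0.00680 + 0.03480j, Y(Ω₂)=-0.00474 + 0.01134j
  term(m=-2) = -0.02677 - 0.01109j   from Y*(Ω₁)=0.12609 + 0.30244j, Y(Ω₂)=-0.06267 + 0.06237j
  term(m=-1) = 0.04780 + 0.00951j   from Y*(Ω₁)=-0.10522 - 0.07013j, Y(Ω₂)=-0.35622 + 0.14705j
  term(m=+0) = 0.22430 + 0.00000j   from Y*(Ω₁)=-0.29910 + 0.00000j, Y(Ω₂)=-0.74992 + 0.00000j
  term(m=+1) = 0.04780 - 0.00951j   from Y*(Ω₁)=0.10522 - 0.07013j, Y(Ω₂)=0.35622 + 0.14705j
  term(m=+2) = -0.02677 + 0.01109j   from Y*(Ω₁)=0.12609 - 0.30244j, Y(Ω₂)=-0.06267 - 0.06237j
  term(m=+3) = -0.00036 + 0.00024j   from Y*(Ω₁)=0.00680 + 0.03480j, Y(Ω₂)=0.00474 + 0.01134j
  term(m=+4) = 0.00031 - 0.00031j   from Y*(Ω₁)=0.27965 + 0.28223j, Y(Ω₂)=-0.00001 - 0.00110j
  term(m=+5) = -0.00001 + 0.00002j   from Y*(Ω₁)=0.32561 + 0.06671j, Y(Ω₂)=-0.00002 + 0.00005j
Σ over m = 0.26624 + 0.00000j; ×(4π/11) → 0.30415 + 0.00000j. Real part: 0.304147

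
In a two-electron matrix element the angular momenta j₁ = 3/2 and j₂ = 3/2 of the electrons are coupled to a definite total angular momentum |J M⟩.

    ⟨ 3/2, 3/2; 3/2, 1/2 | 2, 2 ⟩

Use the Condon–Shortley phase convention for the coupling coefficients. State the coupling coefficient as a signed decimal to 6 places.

+√(1/2) ≈ +0.707107

√[5·1!2!2!/6! · 3!0!2!1!4!0!] = √(8)
  +(−1)^0/∏(0,1,0,2,2,0)! = 1/4  (running 1/4)
⟨..|..⟩ = √(8)·(1/4) = +0.707107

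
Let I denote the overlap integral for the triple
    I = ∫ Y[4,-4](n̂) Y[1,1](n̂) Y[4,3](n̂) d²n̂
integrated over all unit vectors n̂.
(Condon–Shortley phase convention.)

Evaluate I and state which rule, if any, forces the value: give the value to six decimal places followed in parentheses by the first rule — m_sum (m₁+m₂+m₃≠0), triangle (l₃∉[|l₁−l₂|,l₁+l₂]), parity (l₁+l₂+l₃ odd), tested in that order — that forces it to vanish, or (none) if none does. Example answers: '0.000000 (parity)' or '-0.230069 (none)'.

0.000000 (parity)

L=9 odd ⇒ parity kills the (l;000) factor ⇒ I = 0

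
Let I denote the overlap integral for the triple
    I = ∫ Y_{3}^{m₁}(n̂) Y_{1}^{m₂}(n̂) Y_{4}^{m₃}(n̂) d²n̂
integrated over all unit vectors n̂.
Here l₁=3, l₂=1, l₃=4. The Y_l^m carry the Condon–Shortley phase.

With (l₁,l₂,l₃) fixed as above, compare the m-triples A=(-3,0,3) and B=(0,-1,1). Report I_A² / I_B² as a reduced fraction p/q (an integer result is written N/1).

7/10

Same 3,1,4: normalisation and zero-m 3j drop out of the ratio.
A: Δ: 0! 6! 2! / 9! → 1/252; sum: t=0:+1/720 = 1/720; 3j²(3 1 4; -3 0 3) = Δ·Π!·Σ² = 1/36  (sign -1)
B: Δ: 0! 6! 2! / 9! → 1/252; sum: t=0:+1/72 = 1/72; 3j²(3 1 4; 0 -1 1) = Δ·Π!·Σ² = 5/126  (sign -1)
I_A²/I_B² = (1/36)/(5/126) = 7/10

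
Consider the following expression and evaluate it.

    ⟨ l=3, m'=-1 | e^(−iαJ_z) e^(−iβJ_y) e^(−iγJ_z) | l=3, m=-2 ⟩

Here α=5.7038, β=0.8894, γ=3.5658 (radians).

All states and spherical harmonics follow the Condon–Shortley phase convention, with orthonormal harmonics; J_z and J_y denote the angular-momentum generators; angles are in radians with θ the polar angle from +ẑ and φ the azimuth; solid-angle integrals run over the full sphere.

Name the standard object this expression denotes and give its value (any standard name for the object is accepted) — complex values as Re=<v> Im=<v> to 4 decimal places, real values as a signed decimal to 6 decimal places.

Wigner D-matrix element, Re=-0.4292 Im=-0.1183

This is a Wigner D-matrix element — the rotation-matrix element ⟨l m'| R(α,β,γ) |l m⟩ in the angular-momentum basis.
D^3_{-1,-2}(5.7038,0.8894,3.5658) = e^{-i·-1·5.7038}·d^3_{-1,-2}(0.8894)·e^{-i·-2·3.5658}. Compute d first:
Half-angle: c=0.902740, s=0.430187. N=√(2·24·1·120)=75.894664
k∈{0,1} keeps every argument non-negative
  k=0: (−1)^1·75.8947/(24)·0.9027^5·0.4302^1 = -0.815587
  k=1: (−1)^2·75.8947/(12)·0.9027^3·0.4302^3 = +0.370416
d^3_{-1,-2}(0.8894) = -0.815587 +0.370416 = -0.445171
D = (+0.836799-0.547510i)·(-0.445171)·(+0.661173+0.750233i) = -0.429158-0.118325i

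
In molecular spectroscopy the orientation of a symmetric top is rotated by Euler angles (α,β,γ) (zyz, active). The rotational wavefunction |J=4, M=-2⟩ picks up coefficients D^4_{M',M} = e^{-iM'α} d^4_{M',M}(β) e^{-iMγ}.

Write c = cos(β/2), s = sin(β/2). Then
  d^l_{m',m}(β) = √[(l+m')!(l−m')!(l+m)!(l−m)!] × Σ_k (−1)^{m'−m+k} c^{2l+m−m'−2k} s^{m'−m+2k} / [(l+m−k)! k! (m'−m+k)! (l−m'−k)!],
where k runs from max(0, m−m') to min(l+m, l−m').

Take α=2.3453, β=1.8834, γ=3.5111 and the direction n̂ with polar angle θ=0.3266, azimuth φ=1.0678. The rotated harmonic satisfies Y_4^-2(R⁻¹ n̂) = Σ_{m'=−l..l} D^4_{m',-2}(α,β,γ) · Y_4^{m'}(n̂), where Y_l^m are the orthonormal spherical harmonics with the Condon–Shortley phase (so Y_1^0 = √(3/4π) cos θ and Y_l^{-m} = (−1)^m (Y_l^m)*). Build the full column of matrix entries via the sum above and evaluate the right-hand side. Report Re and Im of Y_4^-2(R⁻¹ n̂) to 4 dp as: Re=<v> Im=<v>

Need the full column D^4_{m',-2} for m'=−4..4 at α=2.3453, β=1.8834, γ=3.5111.
cos(β/2)=0.588414, sin(β/2)=0.808560
d^4_{-4,-2}: single k=2 term ⇒ +0.143583;  D = -0.110239-0.091997i
d^4_{-3,-2}: k∈[1..2] ⇒ +0.073885 -0.418541 = -0.344655;  D = -0.027222-0.343578i
d^4_{-2,-2}: k∈[0..2] ⇒ +0.014370 -0.325615 +0.768550 = +0.457305;  D = +0.300585-0.344640i
d^4_{-1,-2}: k∈[0..2] ⇒ -0.083778 +0.790967 -0.995692 = -0.288502;  D = +0.288029-0.016516i
d^4_{0,-2}: k∈[0..2] ⇒ +0.257421 -1.296197 +0.917825 = -0.120951;  D = -0.089399-0.081468i
d^4_{1,-2}: k∈[0..2] ⇒ -0.527312 +1.493537 -0.564032 = +0.402194;  D = -0.014270-0.401941i
d^4_{2,-2}: k∈[0..2] ⇒ +0.768550 -1.160967 +0.182682 = -0.209734;  D = +0.144613-0.151907i
d^4_{3,-2}: k∈[0..1] ⇒ -0.790306 +0.497429 = -0.292876;  D = -0.292849+0.004012i
d^4_{4,-2}: single k=0 term ⇒ +0.511938;  D = -0.363009-0.360978i
Y_4^{m'}(θ=0.3266,φ=1.0678) and Σ D·Y over m':
  (-0.1102-0.0920i)·(-0.0020+0.0042i)  (-0.0272-0.3436i)·(-0.0391+0.0024i)  (+0.3006-0.3446i)·(-0.0973-0.1536i)  (+0.2880-0.0165i)·(+0.2273-0.4131i)  (-0.0894-0.0815i)·(+0.4500+0.0000i)  (-0.0143-0.4019i)·(-0.2273-0.4131i)  (+0.1446-0.1519i)·(-0.0973+0.1536i)  (-0.2928+0.0040i)·(+0.0391+0.0024i)  (-0.3630-0.3610i)·(-0.0020-0.0042i)
Y_4^-2(R⁻¹ n̂) = -0.227033-0.022993i

Re=-0.2270 Im=-0.0230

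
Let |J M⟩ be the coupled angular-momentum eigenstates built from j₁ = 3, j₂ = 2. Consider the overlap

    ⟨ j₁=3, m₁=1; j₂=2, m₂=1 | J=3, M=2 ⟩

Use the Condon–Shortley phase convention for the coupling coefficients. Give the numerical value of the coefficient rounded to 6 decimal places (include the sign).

triangle: 2!×4!×2!/9! = 96/362880
(j±m)!: 4!×2!×3!×1!×5!×1! = 34560
prefactor² = (2J+1)×Δ×N² = 64
  k=1: −1/(1!×1!×1!×2!×3!×0!) = -1/12
  k=2: +1/(2!×0!×0!×1!×4!×1!) = 1/48
Σ = -1/16  ⇒  CG² = 64×(-1/16)² = 1/4
CG = −√(1/4) = -0.500000

-0.500000  (= −√(1/4))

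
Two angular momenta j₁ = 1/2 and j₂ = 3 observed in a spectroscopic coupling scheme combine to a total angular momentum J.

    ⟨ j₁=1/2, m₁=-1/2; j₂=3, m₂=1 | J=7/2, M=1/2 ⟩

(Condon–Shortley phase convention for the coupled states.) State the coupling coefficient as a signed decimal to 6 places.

j₁+j₂−J=0  J+j₁−j₂=1  J−j₁+j₂=6  j₁+j₂+J+1=8
(j₁±m₁, j₂±m₂, J±M) = (0,1,4,2,4,3)
P² = 6912/7
sum k=0..0:
  [0] +1/48 = 1/48
S = 1/48
C² = P²·S² = 3/7 ; C = +0.654654

+√(3/7) ≈ +0.654654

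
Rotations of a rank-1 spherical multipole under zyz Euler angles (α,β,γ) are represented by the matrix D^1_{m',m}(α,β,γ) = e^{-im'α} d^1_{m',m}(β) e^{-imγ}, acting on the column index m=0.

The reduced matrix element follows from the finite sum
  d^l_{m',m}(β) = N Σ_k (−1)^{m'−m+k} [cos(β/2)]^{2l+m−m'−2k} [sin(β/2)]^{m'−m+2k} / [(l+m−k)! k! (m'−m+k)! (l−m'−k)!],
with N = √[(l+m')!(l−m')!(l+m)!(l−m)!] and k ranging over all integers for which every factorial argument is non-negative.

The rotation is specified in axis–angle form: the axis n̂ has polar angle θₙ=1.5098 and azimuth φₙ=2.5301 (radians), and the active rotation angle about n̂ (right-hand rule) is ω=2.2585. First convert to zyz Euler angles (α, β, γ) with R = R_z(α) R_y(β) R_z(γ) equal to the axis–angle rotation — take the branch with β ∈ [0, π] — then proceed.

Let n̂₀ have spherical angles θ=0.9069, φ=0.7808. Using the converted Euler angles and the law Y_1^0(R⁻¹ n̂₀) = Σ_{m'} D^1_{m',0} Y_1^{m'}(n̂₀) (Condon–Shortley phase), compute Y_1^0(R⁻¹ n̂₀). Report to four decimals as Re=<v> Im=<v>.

Axis–angle → zyz. n̂ = (sinθₙcosφₙ, sinθₙsinφₙ, cosθₙ) = (-0.817269, +0.573023, +0.060959), ω = 2.2585.
R = I cosω + sinω [n̂]ₓ + (1−cosω) n̂n̂ᵀ gives
  R = [+0.457142, -0.812686, +0.361335; -0.718480, -0.097981, +0.688612; -0.524221, -0.574405, -0.628690]
β = atan2(√(R₁₃²+R₂₃²), R₃₃) = 2.250664; α = atan2(R₂₃, R₁₃) mod 2π = 1.087562; γ = atan2(R₃₂, −R₃₁) mod 2π = 5.452140
Need the full column D^1_{m',0} for m'=−1..1 at α=1.0876, β=2.2507, γ=5.4521.
cos(β/2)=0.430877, sin(β/2)=0.902411
d^1_{-1,0}: single k=1 term ⇒ +0.549886;  D = +0.255502+0.486922i
d^1_{0,0}: k∈[0..1] ⇒ +0.185655 -0.814345 = -0.628690;  D = -0.628690+0.000000i
d^1_{1,0}: single k=0 term ⇒ -0.549886;  D = -0.255502+0.486922i
Y_1^{m'}(θ=0.9069,φ=0.7808) and Σ D·Y over m':
  (+0.2555+0.4869i)·(+0.1933-0.1915i)  (-0.6287+0.0000i)·(+0.3011+0.0000i)  (-0.2555+0.4869i)·(-0.1933-0.1915i)
Y_1^0(R⁻¹ n̂) = +0.096008+0.000000i

Re=0.0960 Im=0.0000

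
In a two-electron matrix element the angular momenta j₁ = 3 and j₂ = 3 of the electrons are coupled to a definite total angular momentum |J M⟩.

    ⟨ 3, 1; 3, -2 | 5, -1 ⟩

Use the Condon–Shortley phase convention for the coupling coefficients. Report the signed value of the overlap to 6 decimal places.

triangle: 1!×5!×5!/12! = 14400/479001600
(j±m)!: 4!×2!×1!×5!×4!×6! = 99532800
prefactor² = (2J+1)×Δ×N² = 230400/7
  k=0: +1/(0!×1!×2!×1!×3!×4!) = 1/288
  k=1: −1/(1!×0!×1!×0!×4!×5!) = -1/2880
Σ = 1/320  ⇒  CG² = 230400/7×(1/320)² = 9/28
CG = +√(9/28) = +0.566947

+0.566947  (= +√(9/28))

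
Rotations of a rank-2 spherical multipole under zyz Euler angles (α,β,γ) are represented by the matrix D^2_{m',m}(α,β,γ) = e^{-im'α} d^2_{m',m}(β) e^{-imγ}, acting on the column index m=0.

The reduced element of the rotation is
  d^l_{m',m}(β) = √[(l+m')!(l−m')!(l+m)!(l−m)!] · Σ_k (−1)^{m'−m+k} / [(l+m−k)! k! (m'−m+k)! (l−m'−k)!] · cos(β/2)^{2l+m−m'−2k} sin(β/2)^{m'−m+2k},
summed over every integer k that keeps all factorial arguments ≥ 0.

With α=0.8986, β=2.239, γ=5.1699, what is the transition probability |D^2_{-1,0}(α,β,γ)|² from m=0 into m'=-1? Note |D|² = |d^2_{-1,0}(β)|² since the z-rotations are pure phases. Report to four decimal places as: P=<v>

First d^2_{-1,0}(β=2.2390), then the phase factors e^{-i(-1)α} and e^{-i(0)γ}:
c=cos(2.239000/2)=0.436132, s=sin(2.239000/2)=0.899882; N=√[1·6·2·2]=4.898979
Admissible k: 1..2 (factorial args all ≥0)
  k=1: (−1)^0·4.8990/(2)·0.4361^3·0.8999^1 = +0.182859
  k=2: (−1)^1·4.8990/(2)·0.4361^1·0.8999^3 = -0.778487
d^2_{-1,0}(2.2390) = +0.182859 -0.778487 = -0.595628
|D^2_{-1,0}|² = |d^2_{-1,0}(β)|² = (-0.595628)² = 0.354773 (the z-rotation phases have unit modulus)

P=0.3548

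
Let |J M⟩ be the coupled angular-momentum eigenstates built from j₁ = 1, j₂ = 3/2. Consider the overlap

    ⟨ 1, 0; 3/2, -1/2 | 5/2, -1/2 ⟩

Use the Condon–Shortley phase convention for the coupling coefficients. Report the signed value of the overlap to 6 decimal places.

+0.774597  (= +√(3/5))

triangle: 0!×2!×3!/6! = 12/720
(j±m)!: 1!×1!×1!×2!×2!×3! = 24
prefactor² = (2J+1)×Δ×N² = 12/5
  k=0: +1/(0!×0!×1!×1!×1!×2!) = 1/2
Σ = 1/2  ⇒  CG² = 12/5×(1/2)² = 3/5
CG = +√(3/5) = +0.774597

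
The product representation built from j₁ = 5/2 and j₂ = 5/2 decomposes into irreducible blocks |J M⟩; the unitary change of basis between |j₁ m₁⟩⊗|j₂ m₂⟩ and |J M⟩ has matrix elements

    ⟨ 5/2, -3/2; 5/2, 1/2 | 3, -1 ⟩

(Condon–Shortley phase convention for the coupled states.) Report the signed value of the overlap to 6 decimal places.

√[7·2!3!3!/9! · 1!4!3!2!2!4!] = √(96/5)
  +(−1)^1/∏(1,1,3,2,0,1)! = -1/12  (running -1/12)
  +(−1)^2/∏(2,0,2,1,1,2)! = 1/8  (running 1/24)
⟨..|..⟩ = √(96/5)·(1/24) = +0.182574

+0.182574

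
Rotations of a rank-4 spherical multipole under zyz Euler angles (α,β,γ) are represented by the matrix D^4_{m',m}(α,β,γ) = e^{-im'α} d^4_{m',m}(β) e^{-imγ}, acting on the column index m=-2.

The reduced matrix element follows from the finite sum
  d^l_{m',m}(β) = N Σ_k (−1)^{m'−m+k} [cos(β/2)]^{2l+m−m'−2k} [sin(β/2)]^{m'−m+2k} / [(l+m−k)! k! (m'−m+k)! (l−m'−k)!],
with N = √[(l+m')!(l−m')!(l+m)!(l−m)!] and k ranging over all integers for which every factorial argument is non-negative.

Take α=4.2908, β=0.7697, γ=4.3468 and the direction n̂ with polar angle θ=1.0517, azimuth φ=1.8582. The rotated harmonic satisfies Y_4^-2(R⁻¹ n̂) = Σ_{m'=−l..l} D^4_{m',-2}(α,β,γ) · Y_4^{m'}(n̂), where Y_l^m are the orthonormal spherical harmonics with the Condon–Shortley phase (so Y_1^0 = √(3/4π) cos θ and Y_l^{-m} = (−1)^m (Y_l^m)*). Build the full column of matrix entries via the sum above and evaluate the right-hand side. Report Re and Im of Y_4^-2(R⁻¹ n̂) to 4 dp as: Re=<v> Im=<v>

Re=-0.1107 Im=-0.2861

Need the full column D^4_{m',-2} for m'=−4..4 at α=4.2908, β=0.7697, γ=4.3468.
cos(β/2)=0.926855, sin(β/2)=0.375420
d^4_{-4,-2}: single k=2 term ⇒ +0.472807;  D = +0.354191+0.313202i
d^4_{-3,-2}: k∈[1..2] ⇒ +0.825398 -0.406253 = +0.419145;  D = -0.381832+0.172879i
d^4_{-2,-2}: k∈[0..2] ⇒ +0.544620 -1.072226 +0.219891 = -0.307715;  D = +0.001095+0.307713i
d^4_{-1,-2}: k∈[0..2] ⇒ -0.935913 +0.767745 -0.083973 = -0.252140;  D = -0.230429-0.102359i
d^4_{0,-2}: k∈[0..2] ⇒ +0.847669 -0.370857 +0.022817 = +0.499628;  D = -0.371918+0.333625i
d^4_{1,-2}: k∈[0..2] ⇒ -0.511830 +0.125959 -0.004133 = -0.390004;  D = +0.118822+0.371463i
d^4_{2,-2}: k∈[0..2] ⇒ +0.219891 -0.028861 +0.000395 = +0.191425;  D = +0.190226+0.021395i
d^4_{3,-2}: k∈[0..1] ⇒ -0.066651 +0.003645 = -0.063006;  D = +0.032047-0.054248i
d^4_{4,-2}: single k=0 term ⇒ +0.012726;  D = -0.007349-0.010390i
Y_4^{m'}(θ=1.0517,φ=1.8582) and Σ D·Y over m':
  (+0.3542+0.3132i)·(+0.1028-0.2295i)  (-0.3818+0.1729i)·(+0.3086+0.2645i)  (+0.0011+0.3077i)·(-0.1530+0.0991i)  (-0.2304-0.1024i)·(+0.0738+0.2496i)  (-0.3719+0.3336i)·(-0.2394+0.0000i)  (+0.1188+0.3715i)·(-0.0738+0.2496i)  (+0.1902+0.0214i)·(-0.1530-0.0991i)  (+0.0320-0.0542i)·(-0.3086+0.2645i)  (-0.0073-0.0104i)·(+0.1028+0.2295i)
Y_4^-2(R⁻¹ n̂) = -0.110699-0.286059i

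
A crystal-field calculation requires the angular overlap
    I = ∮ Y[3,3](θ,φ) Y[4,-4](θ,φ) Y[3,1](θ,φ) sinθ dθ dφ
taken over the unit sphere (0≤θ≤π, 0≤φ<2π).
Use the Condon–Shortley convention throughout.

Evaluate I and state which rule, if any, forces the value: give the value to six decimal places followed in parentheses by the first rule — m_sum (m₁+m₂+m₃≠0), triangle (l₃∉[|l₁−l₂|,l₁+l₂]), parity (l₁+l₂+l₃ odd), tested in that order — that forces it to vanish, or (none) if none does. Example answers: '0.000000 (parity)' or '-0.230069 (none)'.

Rules hold: Σm=0, L=10 even, 1≤3≤7.
N = 7·9·7 = 441
Δ = 4!·2!·4!/11! = 1/34650
Racah Σ t=1..3: t=1:−1/72 t=2:+1/16 t=3:−1/72 = 5/144
⇒ 3j(3 4 3; 0 0 0)² = 2/77, sgn -1
Racah Σ t=0..0: t=0:+1/1152 = 1/1152
⇒ 3j(3 4 3; 3 -4 1)² = 1/33, sgn +1
4πI² = N·(3j₀)²·(3jₘ)² = 42/121
I = -1·√(0.347107/4π) = -0.16619847
No selection rule forces the value: the integral is nonzero (none).

-0.166198 (none)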